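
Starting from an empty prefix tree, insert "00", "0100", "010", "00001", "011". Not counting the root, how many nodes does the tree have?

9

Trace insertions, counting only characters that open a new branch:
  "00" → 2 new (0, 0)
  "0100" → prefix "0" already present; 3 new (1, 0, 0)
  "010" → prefix "010" already present; 0 new (none)
  "00001" → prefix "00" already present; 3 new (0, 0, 1)
  "011" → prefix "01" already present; 1 new (1)
Total nodes = 2 + 3 + 0 + 3 + 1 = 9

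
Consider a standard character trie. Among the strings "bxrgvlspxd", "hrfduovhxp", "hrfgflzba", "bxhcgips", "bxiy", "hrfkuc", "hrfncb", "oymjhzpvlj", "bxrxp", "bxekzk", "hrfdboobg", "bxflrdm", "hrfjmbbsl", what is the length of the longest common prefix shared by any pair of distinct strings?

4

The deepest shared node is where two words last agree before diverging.
"hrfdboobg" and "hrfduovhxp" agree on "hrfd" (4 characters) before diverging; nothing deeper is shared.
Longest shared-prefix length: 4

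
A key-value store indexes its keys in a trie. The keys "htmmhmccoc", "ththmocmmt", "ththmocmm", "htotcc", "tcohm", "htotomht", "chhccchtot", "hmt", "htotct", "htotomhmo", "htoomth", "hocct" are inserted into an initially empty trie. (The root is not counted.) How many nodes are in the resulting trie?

55

Insert word by word; a character creates a node only if that edge doesn't already exist:
  "htmmhmccoc" → 10 new (h, t, m, m, h, m, c, c, o, c)
  "ththmocmmt" → 10 new (t, h, t, h, m, o, c, m, m, t)
  "ththmocmm" → prefix "ththmocmm" already present; 0 new (none)
  "htotcc" → prefix "ht" already present; 4 new (o, t, c, c)
  "tcohm" → prefix "t" already present; 4 new (c, o, h, m)
  "htotomht" → prefix "htot" already present; 4 new (o, m, h, t)
  "chhccchtot" → 10 new (c, h, h, c, c, c, h, t, o, t)
  "hmt" → prefix "h" already present; 2 new (m, t)
  "htotct" → prefix "htotc" already present; 1 new (t)
  "htotomhmo" → prefix "htotomh" already present; 2 new (m, o)
  "htoomth" → prefix "hto" already present; 4 new (o, m, t, h)
  "hocct" → prefix "h" already present; 4 new (o, c, c, t)
Total nodes = 10 + 10 + 0 + 4 + 4 + 4 + 10 + 2 + 1 + 2 + 4 + 4 = 55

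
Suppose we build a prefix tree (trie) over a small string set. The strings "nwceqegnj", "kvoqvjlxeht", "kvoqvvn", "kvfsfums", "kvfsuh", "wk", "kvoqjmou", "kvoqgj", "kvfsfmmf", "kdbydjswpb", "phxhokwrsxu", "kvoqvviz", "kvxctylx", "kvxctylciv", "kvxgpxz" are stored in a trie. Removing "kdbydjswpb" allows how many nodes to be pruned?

9

Walk "kdbydjswpb" from the leaf back toward the root, removing each node that no remaining word uses.
The suffix "dbydjswpb" (9 nodes) is used only by "kdbydjswpb"; the node for "k" still has the child "v", so pruning stops there.
Nodes removed: 9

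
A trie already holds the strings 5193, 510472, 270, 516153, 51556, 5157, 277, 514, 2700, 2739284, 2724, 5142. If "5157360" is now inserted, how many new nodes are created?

Walking "5157360" from the root, the first 4 characters ("5157") follow existing edges; "3" is the first miss.
New nodes needed: |"5157360"| − 4 = 7 − 4 = 3.

3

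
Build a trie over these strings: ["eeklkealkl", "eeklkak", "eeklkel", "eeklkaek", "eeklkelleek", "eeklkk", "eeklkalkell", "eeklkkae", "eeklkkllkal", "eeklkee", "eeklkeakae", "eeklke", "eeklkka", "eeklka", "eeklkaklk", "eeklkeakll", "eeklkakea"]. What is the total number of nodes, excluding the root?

Count nodes per top-level branch (shared prefixes stored once):
  'e'-branch (eeklka, eeklkaek, eeklkak, eeklkakea, eeklkaklk, eeklkalkell, eeklke, eeklkeakae, eeklkeakll, eeklkealkl, eeklkee, eeklkel, eeklkelleek, eeklkk, eeklkka, eeklkkae, eeklkkllkal): 42 nodes
Sum: 42

42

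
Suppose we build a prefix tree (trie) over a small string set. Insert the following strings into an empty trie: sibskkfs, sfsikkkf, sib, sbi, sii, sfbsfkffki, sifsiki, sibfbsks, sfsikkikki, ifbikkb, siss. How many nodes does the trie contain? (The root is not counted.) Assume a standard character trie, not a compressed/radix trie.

Insert word by word; a character creates a node only if that edge doesn't already exist:
  "sibskkfs" → 8 new (s, i, b, s, k, k, f, s)
  "sfsikkkf" → prefix "s" already present; 7 new (f, s, i, k, k, k, f)
  "sib" → prefix "sib" already present; 0 new (none)
  "sbi" → prefix "s" already present; 2 new (b, i)
  "sii" → prefix "si" already present; 1 new (i)
  "sfbsfkffki" → prefix "sf" already present; 8 new (b, s, f, k, f, f, k, i)
  "sifsiki" → prefix "si" already present; 5 new (f, s, i, k, i)
  "sibfbsks" → prefix "sib" already present; 5 new (f, b, s, k, s)
  "sfsikkikki" → prefix "sfsikk" already present; 4 new (i, k, k, i)
  "ifbikkb" → 7 new (i, f, b, i, k, k, b)
  "siss" → prefix "si" already present; 2 new (s, s)
Total nodes = 8 + 7 + 0 + 2 + 1 + 8 + 5 + 5 + 4 + 7 + 2 = 49

49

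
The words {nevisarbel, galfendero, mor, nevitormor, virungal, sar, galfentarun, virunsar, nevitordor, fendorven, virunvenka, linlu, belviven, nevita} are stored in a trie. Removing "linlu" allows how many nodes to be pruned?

5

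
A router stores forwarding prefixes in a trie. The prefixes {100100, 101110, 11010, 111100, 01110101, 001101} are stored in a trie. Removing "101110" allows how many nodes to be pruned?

A node on "101110"'s path can go only if nothing else ends at it or branches off below it.
The suffix "1110" (4 nodes) is used only by "101110"; the node for "10" still has the child "0", so pruning stops there.
Nodes removed: 4

4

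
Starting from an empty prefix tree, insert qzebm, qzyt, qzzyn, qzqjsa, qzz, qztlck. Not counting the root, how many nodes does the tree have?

18

For each word, the new-node count is its length minus the longest prefix already in the trie:
  "qzebm" → 5 new (q, z, e, b, m)
  "qzyt" → prefix "qz" already present; 2 new (y, t)
  "qzzyn" → prefix "qz" already present; 3 new (z, y, n)
  "qzqjsa" → prefix "qz" already present; 4 new (q, j, s, a)
  "qzz" → prefix "qzz" already present; 0 new (none)
  "qztlck" → prefix "qz" already present; 4 new (t, l, c, k)
Total nodes = 5 + 2 + 3 + 4 + 0 + 4 = 18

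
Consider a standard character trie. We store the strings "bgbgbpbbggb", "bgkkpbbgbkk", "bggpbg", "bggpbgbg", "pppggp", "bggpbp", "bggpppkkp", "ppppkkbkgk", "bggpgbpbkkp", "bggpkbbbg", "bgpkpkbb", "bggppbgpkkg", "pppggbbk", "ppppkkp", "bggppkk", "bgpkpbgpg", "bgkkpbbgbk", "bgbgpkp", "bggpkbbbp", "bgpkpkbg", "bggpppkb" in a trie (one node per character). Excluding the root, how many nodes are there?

Insert word by word; a character creates a node only if that edge doesn't already exist:
  "bgbgbpbbggb" → 11 new (b, g, b, g, b, p, b, b, g, g, b)
  "bgkkpbbgbkk" → prefix "bg" already present; 9 new (k, k, p, b, b, g, b, k, k)
  "bggpbg" → prefix "bg" already present; 4 new (g, p, b, g)
  "bggpbgbg" → prefix "bggpbg" already present; 2 new (b, g)
  "pppggp" → 6 new (p, p, p, g, g, p)
  "bggpbp" → prefix "bggpb" already present; 1 new (p)
  "bggpppkkp" → prefix "bggp" already present; 5 new (p, p, k, k, p)
  "ppppkkbkgk" → prefix "ppp" already present; 7 new (p, k, k, b, k, g, k)
  "bggpgbpbkkp" → prefix "bggp" already present; 7 new (g, b, p, b, k, k, p)
  "bggpkbbbg" → prefix "bggp" already present; 5 new (k, b, b, b, g)
  "bgpkpkbb" → prefix "bg" already present; 6 new (p, k, p, k, b, b)
  "bggppbgpkkg" → prefix "bggpp" already present; 6 new (b, g, p, k, k, g)
  "pppggbbk" → prefix "pppgg" already present; 3 new (b, b, k)
  "ppppkkp" → prefix "ppppkk" already present; 1 new (p)
  "bggppkk" → prefix "bggpp" already present; 2 new (k, k)
  "bgpkpbgpg" → prefix "bgpkp" already present; 4 new (b, g, p, g)
  "bgkkpbbgbk" → prefix "bgkkpbbgbk" already present; 0 new (none)
  "bgbgpkp" → prefix "bgbg" already present; 3 new (p, k, p)
  "bggpkbbbp" → prefix "bggpkbbb" already present; 1 new (p)
  "bgpkpkbg" → prefix "bgpkpkb" already present; 1 new (g)
  "bggpppkb" → prefix "bggpppk" already present; 1 new (b)
Total nodes = 11 + 9 + 4 + 2 + 6 + 1 + 5 + 7 + 7 + 5 + 6 + 6 + 3 + 1 + 2 + 4 + 0 + 3 + 1 + 1 + 1 = 85

85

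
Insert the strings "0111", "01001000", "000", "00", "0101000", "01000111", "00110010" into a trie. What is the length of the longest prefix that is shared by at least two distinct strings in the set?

4

The deepest shared node is where two words last agree before diverging.
"01000111" and "01001000" agree on "0100" (4 characters) before diverging; nothing deeper is shared.
Longest shared-prefix length: 4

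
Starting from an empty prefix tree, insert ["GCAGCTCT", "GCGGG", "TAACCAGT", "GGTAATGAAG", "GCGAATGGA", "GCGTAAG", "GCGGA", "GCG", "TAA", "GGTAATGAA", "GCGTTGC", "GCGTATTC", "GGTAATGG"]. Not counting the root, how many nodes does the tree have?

46

Insert word by word; a character creates a node only if that edge doesn't already exist:
  "GCAGCTCT" → 8 new (G, C, A, G, C, T, C, T)
  "GCGGG" → prefix "GC" already present; 3 new (G, G, G)
  "TAACCAGT" → 8 new (T, A, A, C, C, A, G, T)
  "GGTAATGAAG" → prefix "G" already present; 9 new (G, T, A, A, T, G, A, A, G)
  "GCGAATGGA" → prefix "GCG" already present; 6 new (A, A, T, G, G, A)
  "GCGTAAG" → prefix "GCG" already present; 4 new (T, A, A, G)
  "GCGGA" → prefix "GCGG" already present; 1 new (A)
  "GCG" → prefix "GCG" already present; 0 new (none)
  "TAA" → prefix "TAA" already present; 0 new (none)
  "GGTAATGAA" → prefix "GGTAATGAA" already present; 0 new (none)
  "GCGTTGC" → prefix "GCGT" already present; 3 new (T, G, C)
  "GCGTATTC" → prefix "GCGTA" already present; 3 new (T, T, C)
  "GGTAATGG" → prefix "GGTAATG" already present; 1 new (G)
Total nodes = 8 + 3 + 8 + 9 + 6 + 4 + 1 + 0 + 0 + 0 + 3 + 3 + 1 = 46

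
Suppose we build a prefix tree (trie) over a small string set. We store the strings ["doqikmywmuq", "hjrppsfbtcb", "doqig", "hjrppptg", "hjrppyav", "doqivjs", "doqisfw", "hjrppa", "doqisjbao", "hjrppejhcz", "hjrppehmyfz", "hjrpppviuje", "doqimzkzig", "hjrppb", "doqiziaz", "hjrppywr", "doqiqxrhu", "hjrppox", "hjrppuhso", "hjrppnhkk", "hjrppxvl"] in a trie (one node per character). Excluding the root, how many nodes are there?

86

Insert word by word; a character creates a node only if that edge doesn't already exist:
  "doqikmywmuq" → 11 new (d, o, q, i, k, m, y, w, m, u, q)
  "hjrppsfbtcb" → 11 new (h, j, r, p, p, s, f, b, t, c, b)
  "doqig" → prefix "doqi" already present; 1 new (g)
  "hjrppptg" → prefix "hjrpp" already present; 3 new (p, t, g)
  "hjrppyav" → prefix "hjrpp" already present; 3 new (y, a, v)
  "doqivjs" → prefix "doqi" already present; 3 new (v, j, s)
  "doqisfw" → prefix "doqi" already present; 3 new (s, f, w)
  "hjrppa" → prefix "hjrpp" already present; 1 new (a)
  "doqisjbao" → prefix "doqis" already present; 4 new (j, b, a, o)
  "hjrppejhcz" → prefix "hjrpp" already present; 5 new (e, j, h, c, z)
  "hjrppehmyfz" → prefix "hjrppe" already present; 5 new (h, m, y, f, z)
  "hjrpppviuje" → prefix "hjrppp" already present; 5 new (v, i, u, j, e)
  "doqimzkzig" → prefix "doqi" already present; 6 new (m, z, k, z, i, g)
  "hjrppb" → prefix "hjrpp" already present; 1 new (b)
  "doqiziaz" → prefix "doqi" already present; 4 new (z, i, a, z)
  "hjrppywr" → prefix "hjrppy" already present; 2 new (w, r)
  "doqiqxrhu" → prefix "doqi" already present; 5 new (q, x, r, h, u)
  "hjrppox" → prefix "hjrpp" already present; 2 new (o, x)
  "hjrppuhso" → prefix "hjrpp" already present; 4 new (u, h, s, o)
  "hjrppnhkk" → prefix "hjrpp" already present; 4 new (n, h, k, k)
  "hjrppxvl" → prefix "hjrpp" already present; 3 new (x, v, l)
Total nodes = 11 + 11 + 1 + 3 + 3 + 3 + 3 + 1 + 4 + 5 + 5 + 5 + 6 + 1 + 4 + 2 + 5 + 2 + 4 + 4 + 3 = 86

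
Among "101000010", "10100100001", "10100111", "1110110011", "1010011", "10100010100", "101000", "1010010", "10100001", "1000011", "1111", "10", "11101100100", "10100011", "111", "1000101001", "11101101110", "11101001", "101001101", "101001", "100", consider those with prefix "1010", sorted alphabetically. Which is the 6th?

101001

Filter for "1010…" and sort: "101000", "10100001", "101000010", "10100010100", "10100011", "101001", "1010010", "10100100001", "1010011", "101001101", "10100111"
Position 6: 101001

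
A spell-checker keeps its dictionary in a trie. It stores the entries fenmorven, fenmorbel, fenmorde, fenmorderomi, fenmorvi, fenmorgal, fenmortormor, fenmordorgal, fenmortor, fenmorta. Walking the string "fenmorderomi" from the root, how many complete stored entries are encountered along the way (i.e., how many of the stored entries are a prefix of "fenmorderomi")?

2

Walk "fenmorderomi" from the root; an end-of-word marker is hit whenever a stored word is a prefix of "fenmorderomi".
Prefixes of the query that are stored words: "fenmorde", "fenmorderomi"
Count: 2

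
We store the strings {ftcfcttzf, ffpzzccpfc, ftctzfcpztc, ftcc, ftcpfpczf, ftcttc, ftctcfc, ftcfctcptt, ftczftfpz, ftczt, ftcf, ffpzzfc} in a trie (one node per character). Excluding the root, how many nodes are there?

51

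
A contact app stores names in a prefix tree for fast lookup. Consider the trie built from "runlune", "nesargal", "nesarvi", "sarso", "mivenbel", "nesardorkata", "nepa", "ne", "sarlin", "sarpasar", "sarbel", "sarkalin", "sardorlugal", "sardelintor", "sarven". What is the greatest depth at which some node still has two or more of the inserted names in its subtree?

5

Look for the deepest trie node that still has at least two words in its subtree.
e.g. "nesardorkata" and "nesargal" share the prefix "nesar" of length 5; no pair shares a longer one.
Longest shared-prefix length: 5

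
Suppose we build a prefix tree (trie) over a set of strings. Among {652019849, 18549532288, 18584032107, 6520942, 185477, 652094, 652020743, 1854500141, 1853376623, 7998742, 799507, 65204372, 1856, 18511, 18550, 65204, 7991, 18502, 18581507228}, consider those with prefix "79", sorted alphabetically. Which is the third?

DFS of the "79" subtree visits, in order: "7991", "799507", "7998742"
Position 3: 7998742

7998742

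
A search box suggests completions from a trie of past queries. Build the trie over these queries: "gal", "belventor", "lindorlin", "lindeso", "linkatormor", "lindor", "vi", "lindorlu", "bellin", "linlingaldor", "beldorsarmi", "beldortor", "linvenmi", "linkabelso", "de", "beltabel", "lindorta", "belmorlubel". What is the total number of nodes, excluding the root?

Count nodes per top-level branch (shared prefixes stored once):
  'b'-branch (beldorsarmi, beldortor, bellin, belmorlubel, beltabel, belventor): 36 nodes
  'd'-branch (de): 2 nodes
  'g'-branch (gal): 3 nodes
  'l'-branch (lindeso, lindor, lindorlin, lindorlu, lindorta, linkabelso, linkatormor, linlingaldor, linvenmi): 42 nodes
  'v'-branch (vi): 2 nodes
Sum: 85

85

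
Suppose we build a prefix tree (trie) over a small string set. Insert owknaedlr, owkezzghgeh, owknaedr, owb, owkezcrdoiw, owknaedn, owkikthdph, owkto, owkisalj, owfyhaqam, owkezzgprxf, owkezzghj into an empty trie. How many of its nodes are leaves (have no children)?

Leaves are exactly the stored words that no other stored word extends.
Those words: "owb", "owfyhaqam", "owkezcrdoiw", "owkezzghgeh", "owkezzghj", "owkezzgprxf", "owkikthdph", "owkisalj", "owknaedlr", "owknaedn", "owknaedr", "owkto"
Leaf count: 12

12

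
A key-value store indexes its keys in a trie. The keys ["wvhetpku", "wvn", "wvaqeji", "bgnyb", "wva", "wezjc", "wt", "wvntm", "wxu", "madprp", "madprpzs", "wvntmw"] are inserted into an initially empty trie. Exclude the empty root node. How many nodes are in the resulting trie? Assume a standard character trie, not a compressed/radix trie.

37

Count nodes per top-level branch (shared prefixes stored once):
  'b'-branch (bgnyb): 5 nodes
  'm'-branch (madprp, madprpzs): 8 nodes
  'w'-branch (wezjc, wt, wva, wvaqeji, wvhetpku, wvn, wvntm, wvntmw, wxu): 24 nodes
Sum: 37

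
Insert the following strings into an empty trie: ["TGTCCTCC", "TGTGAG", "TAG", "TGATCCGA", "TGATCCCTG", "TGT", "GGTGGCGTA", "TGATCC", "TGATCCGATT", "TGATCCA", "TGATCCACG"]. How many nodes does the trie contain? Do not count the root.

Count nodes per top-level branch (shared prefixes stored once):
  'G'-branch (GGTGGCGTA): 9 nodes
  'T'-branch (TAG, TGATCC, TGATCCA, TGATCCACG, TGATCCCTG, TGATCCGA, TGATCCGATT, TGT, TGTCCTCC, TGTGAG): 27 nodes
Sum: 36

36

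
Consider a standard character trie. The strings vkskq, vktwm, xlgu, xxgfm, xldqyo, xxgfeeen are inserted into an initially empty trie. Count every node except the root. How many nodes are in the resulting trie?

24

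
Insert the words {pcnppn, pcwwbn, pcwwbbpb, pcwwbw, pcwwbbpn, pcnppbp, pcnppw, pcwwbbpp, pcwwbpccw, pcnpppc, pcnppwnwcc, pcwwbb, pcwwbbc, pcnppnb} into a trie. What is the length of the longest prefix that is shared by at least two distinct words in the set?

7

The deepest shared node is where two words last agree before diverging.
"pcwwbbpb" and "pcwwbbpn" agree on "pcwwbbp" (7 characters) before diverging; nothing deeper is shared.
Longest shared-prefix length: 7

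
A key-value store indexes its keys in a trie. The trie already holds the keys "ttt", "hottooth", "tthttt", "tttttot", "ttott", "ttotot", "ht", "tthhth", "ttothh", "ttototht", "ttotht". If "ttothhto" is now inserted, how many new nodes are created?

"ttothh" is already a path in the trie; the remaining "to" must be added.
So 8 − 6 = 2 new nodes.

2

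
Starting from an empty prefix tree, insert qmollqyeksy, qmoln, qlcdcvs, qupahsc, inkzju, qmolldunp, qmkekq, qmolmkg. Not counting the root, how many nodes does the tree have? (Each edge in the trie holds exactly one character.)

41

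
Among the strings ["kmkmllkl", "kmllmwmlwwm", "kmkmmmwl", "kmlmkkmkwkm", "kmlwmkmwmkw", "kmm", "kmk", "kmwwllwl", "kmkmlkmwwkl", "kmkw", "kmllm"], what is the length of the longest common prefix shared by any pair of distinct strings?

5

Look for the deepest trie node that still has at least two words in its subtree.
"kmkmlkmwwkl" and "kmkmllkl" agree on "kmkml" (5 characters) before diverging; nothing deeper is shared.
Longest shared-prefix length: 5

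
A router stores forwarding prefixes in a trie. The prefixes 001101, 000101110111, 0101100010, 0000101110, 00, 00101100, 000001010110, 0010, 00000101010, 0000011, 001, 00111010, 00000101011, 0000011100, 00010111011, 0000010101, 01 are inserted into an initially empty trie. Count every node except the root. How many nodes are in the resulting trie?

Trace insertions, counting only characters that open a new branch:
  "001101" → 6 new (0, 0, 1, 1, 0, 1)
  "000101110111" → prefix "00" already present; 10 new (0, 1, 0, 1, 1, 1, 0, 1, 1, 1)
  "0101100010" → prefix "0" already present; 9 new (1, 0, 1, 1, 0, 0, 0, 1, 0)
  "0000101110" → prefix "000" already present; 7 new (0, 1, 0, 1, 1, 1, 0)
  "00" → prefix "00" already present; 0 new (none)
  "00101100" → prefix "001" already present; 5 new (0, 1, 1, 0, 0)
  "000001010110" → prefix "0000" already present; 8 new (0, 1, 0, 1, 0, 1, 1, 0)
  "0010" → prefix "0010" already present; 0 new (none)
  "00000101010" → prefix "0000010101" already present; 1 new (0)
  "0000011" → prefix "000001" already present; 1 new (1)
  "001" → prefix "001" already present; 0 new (none)
  "00111010" → prefix "0011" already present; 4 new (1, 0, 1, 0)
  "00000101011" → prefix "00000101011" already present; 0 new (none)
  "0000011100" → prefix "0000011" already present; 3 new (1, 0, 0)
  "00010111011" → prefix "00010111011" already present; 0 new (none)
  "0000010101" → prefix "0000010101" already present; 0 new (none)
  "01" → prefix "01" already present; 0 new (none)
Total nodes = 6 + 10 + 9 + 7 + 0 + 5 + 8 + 0 + 1 + 1 + 0 + 4 + 0 + 3 + 0 + 0 + 0 = 54

54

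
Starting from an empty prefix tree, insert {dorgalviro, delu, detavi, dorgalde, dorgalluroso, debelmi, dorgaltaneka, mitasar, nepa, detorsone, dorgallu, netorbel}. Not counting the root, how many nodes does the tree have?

Insert word by word; a character creates a node only if that edge doesn't already exist:
  "dorgalviro" → 10 new (d, o, r, g, a, l, v, i, r, o)
  "delu" → prefix "d" already present; 3 new (e, l, u)
  "detavi" → prefix "de" already present; 4 new (t, a, v, i)
  "dorgalde" → prefix "dorgal" already present; 2 new (d, e)
  "dorgalluroso" → prefix "dorgal" already present; 6 new (l, u, r, o, s, o)
  "debelmi" → prefix "de" already present; 5 new (b, e, l, m, i)
  "dorgaltaneka" → prefix "dorgal" already present; 6 new (t, a, n, e, k, a)
  "mitasar" → 7 new (m, i, t, a, s, a, r)
  "nepa" → 4 new (n, e, p, a)
  "detorsone" → prefix "det" already present; 6 new (o, r, s, o, n, e)
  "dorgallu" → prefix "dorgallu" already present; 0 new (none)
  "netorbel" → prefix "ne" already present; 6 new (t, o, r, b, e, l)
Total nodes = 10 + 3 + 4 + 2 + 6 + 5 + 6 + 7 + 4 + 6 + 0 + 6 = 59

59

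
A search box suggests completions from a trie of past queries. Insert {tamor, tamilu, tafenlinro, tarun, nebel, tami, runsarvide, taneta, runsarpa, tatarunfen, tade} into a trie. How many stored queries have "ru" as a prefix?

2

Traverse to the node for "ru", then collect every word in that subtree.
Words under "ru": runsarpa, runsarvide
Count: 2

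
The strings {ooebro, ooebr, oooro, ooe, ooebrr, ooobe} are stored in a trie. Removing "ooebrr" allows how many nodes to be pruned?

1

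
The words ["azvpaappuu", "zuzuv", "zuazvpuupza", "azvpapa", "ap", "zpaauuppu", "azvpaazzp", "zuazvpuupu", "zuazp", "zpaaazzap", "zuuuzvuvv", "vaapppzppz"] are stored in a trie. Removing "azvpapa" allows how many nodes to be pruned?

2

After clearing the end-marker at "azvpapa", prune upward until reaching a node still needed by another word.
The suffix "pa" (2 nodes) is used only by "azvpapa"; the node for "azvpa" still has the child "a", so pruning stops there.
Nodes removed: 2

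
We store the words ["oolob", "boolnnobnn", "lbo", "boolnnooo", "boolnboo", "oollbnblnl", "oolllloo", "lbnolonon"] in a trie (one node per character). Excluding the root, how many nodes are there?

41

Count nodes per top-level branch (shared prefixes stored once):
  'b'-branch (boolnboo, boolnnobnn, boolnnooo): 15 nodes
  'l'-branch (lbnolonon, lbo): 10 nodes
  'o'-branch (oollbnblnl, oolllloo, oolob): 16 nodes
Sum: 41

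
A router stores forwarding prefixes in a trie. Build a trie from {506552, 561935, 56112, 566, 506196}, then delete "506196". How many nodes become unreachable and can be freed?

Walk "506196" from the leaf back toward the root, removing each node that no remaining word uses.
The suffix "196" (3 nodes) is used only by "506196"; the node for "506" still has the child "5", so pruning stops there.
Nodes removed: 3

3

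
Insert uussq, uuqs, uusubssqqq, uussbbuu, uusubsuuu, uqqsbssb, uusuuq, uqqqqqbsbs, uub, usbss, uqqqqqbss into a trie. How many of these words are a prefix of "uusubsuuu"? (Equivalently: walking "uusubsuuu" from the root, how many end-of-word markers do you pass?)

Walk "uusubsuuu" from the root; an end-of-word marker is hit whenever a stored word is a prefix of "uusubsuuu".
Prefixes of the query that are stored words: "uusubsuuu"
Count: 1

1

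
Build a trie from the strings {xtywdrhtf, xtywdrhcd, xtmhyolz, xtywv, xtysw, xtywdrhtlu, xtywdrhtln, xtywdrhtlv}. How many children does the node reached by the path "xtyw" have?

The children of the "xtyw" node are the distinct next characters among strings starting with "xtyw".
Distinct next characters after "xtyw": d, v.
That node has 2 child edges.

2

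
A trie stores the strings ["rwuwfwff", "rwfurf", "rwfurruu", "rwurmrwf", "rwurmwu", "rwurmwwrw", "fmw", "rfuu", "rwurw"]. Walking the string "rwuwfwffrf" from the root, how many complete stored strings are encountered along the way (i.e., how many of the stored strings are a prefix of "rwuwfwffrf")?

Check each prefix of "rwuwfwffrf" against the stored set — each match is an end-marker on the path.
Prefixes of the query that are stored words: "rwuwfwff"
Count: 1

1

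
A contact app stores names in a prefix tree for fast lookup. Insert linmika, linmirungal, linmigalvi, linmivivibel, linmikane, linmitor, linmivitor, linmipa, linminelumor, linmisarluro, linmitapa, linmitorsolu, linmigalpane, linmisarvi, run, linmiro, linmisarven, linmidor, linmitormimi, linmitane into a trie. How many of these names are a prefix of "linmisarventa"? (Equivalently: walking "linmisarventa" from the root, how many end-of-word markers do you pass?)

Traverse "linmisarventa" character by character; count nodes along the way that are marked as word ends.
Prefixes of the query that are stored words: "linmisarven"
Count: 1

1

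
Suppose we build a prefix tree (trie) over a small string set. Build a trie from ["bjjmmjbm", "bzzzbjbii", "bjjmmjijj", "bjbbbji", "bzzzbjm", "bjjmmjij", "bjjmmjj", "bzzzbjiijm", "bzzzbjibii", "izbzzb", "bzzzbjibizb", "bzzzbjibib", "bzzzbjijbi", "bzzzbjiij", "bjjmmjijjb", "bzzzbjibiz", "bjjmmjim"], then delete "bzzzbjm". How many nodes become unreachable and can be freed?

A node on "bzzzbjm"'s path can go only if nothing else ends at it or branches off below it.
The suffix "m" (1 node) is used only by "bzzzbjm"; the node for "bzzzbj" still has the child "b", so pruning stops there.
Nodes removed: 1

1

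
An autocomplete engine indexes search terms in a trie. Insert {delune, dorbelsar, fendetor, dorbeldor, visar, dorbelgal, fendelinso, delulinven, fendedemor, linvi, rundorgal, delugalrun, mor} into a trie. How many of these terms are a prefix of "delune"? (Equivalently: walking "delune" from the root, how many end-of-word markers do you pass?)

Walk "delune" from the root; an end-of-word marker is hit whenever a stored word is a prefix of "delune".
Prefixes of the query that are stored words: "delune"
Count: 1

1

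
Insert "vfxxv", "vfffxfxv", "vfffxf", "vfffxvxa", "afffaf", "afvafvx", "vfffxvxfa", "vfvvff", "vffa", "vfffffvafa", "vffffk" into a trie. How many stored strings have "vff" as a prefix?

7

Walk to "vff"; the words in its subtree are exactly those with that prefix.
Matches: "vffa", "vfffffvafa", "vffffk", "vfffxf", "vfffxfxv", "vfffxvxa", "vfffxvxfa"
Count: 7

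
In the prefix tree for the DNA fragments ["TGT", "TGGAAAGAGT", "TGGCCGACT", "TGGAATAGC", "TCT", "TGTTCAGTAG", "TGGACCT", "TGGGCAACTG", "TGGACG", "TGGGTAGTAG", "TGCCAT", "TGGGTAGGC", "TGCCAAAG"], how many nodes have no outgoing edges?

A leaf is a node with no children — equivalently, the end of a word that is not a proper prefix of any other stored word.
Those words: "TCT", "TGCCAAAG", "TGCCAT", "TGGAAAGAGT", "TGGAATAGC", "TGGACCT", "TGGACG", "TGGCCGACT", "TGGGCAACTG", "TGGGTAGGC", "TGGGTAGTAG", "TGTTCAGTAG"
Leaf count: 12

12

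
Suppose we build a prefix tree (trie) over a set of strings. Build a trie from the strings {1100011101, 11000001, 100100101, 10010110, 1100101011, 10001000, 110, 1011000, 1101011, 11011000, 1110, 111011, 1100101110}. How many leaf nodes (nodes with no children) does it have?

A leaf is a node with no children — equivalently, the end of a word that is not a proper prefix of any other stored word.
Those words: "10001000", "100100101", "10010110", "1011000", "11000001", "1100011101", "1100101011", "1100101110", "1101011", "11011000", "111011"
Leaf count: 11

11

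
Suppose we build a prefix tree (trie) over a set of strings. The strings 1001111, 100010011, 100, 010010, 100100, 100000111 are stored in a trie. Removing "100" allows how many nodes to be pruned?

Walk "100" from the leaf back toward the root, removing each node that no remaining word uses.
Every node on "100" is still needed (e.g. by "1001111"), so nothing is freed.
Nodes removed: 0

0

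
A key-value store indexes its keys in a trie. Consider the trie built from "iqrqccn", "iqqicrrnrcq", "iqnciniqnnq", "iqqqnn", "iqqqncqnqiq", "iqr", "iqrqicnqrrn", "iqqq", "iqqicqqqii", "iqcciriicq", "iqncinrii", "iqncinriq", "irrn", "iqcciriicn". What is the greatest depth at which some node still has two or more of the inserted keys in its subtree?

9

Look for the deepest trie node that still has at least two words in its subtree.
"iqcciriicn" and "iqcciriicq" agree on "iqcciriic" (9 characters) before diverging; nothing deeper is shared.
Longest shared-prefix length: 9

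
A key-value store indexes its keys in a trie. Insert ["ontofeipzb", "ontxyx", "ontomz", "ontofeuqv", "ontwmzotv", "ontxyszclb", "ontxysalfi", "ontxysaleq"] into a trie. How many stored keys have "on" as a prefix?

Traverse to the node for "on", then collect every word in that subtree.
Words under "on": ontofeipzb, ontofeuqv, ontomz, ontwmzotv, ontxysaleq, ontxysalfi, ontxyszclb, ontxyx
Count: 8

8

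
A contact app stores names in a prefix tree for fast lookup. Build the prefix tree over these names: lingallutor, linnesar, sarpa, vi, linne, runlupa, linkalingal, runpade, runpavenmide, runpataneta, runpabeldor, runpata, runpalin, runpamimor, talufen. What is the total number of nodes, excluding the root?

76

Trace insertions, counting only characters that open a new branch:
  "lingallutor" → 11 new (l, i, n, g, a, l, l, u, t, o, r)
  "linnesar" → prefix "lin" already present; 5 new (n, e, s, a, r)
  "sarpa" → 5 new (s, a, r, p, a)
  "vi" → 2 new (v, i)
  "linne" → prefix "linne" already present; 0 new (none)
  "runlupa" → 7 new (r, u, n, l, u, p, a)
  "linkalingal" → prefix "lin" already present; 8 new (k, a, l, i, n, g, a, l)
  "runpade" → prefix "run" already present; 4 new (p, a, d, e)
  "runpavenmide" → prefix "runpa" already present; 7 new (v, e, n, m, i, d, e)
  "runpataneta" → prefix "runpa" already present; 6 new (t, a, n, e, t, a)
  "runpabeldor" → prefix "runpa" already present; 6 new (b, e, l, d, o, r)
  "runpata" → prefix "runpata" already present; 0 new (none)
  "runpalin" → prefix "runpa" already present; 3 new (l, i, n)
  "runpamimor" → prefix "runpa" already present; 5 new (m, i, m, o, r)
  "talufen" → 7 new (t, a, l, u, f, e, n)
Total nodes = 11 + 5 + 5 + 2 + 0 + 7 + 8 + 4 + 7 + 6 + 6 + 0 + 3 + 5 + 7 = 76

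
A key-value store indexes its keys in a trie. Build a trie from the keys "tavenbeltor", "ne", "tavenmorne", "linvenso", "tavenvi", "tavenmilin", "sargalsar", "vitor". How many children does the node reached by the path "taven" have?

Follow the path "taven" to its node, then look at its outgoing edges.
Distinct next characters after "taven": b, m, v.
That node has 3 child edges.

3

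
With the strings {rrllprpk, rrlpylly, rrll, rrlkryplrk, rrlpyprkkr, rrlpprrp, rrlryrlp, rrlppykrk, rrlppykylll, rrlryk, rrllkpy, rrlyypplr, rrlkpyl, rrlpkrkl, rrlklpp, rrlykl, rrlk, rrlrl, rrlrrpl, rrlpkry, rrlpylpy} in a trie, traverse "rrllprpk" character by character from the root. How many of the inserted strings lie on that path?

Check each prefix of "rrllprpk" against the stored set — each match is an end-marker on the path.
Prefixes of the query that are stored words: "rrll", "rrllprpk"
Count: 2

2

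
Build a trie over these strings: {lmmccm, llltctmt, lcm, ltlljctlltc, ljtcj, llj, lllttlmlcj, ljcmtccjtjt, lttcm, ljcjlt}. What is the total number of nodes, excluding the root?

51

Trace insertions, counting only characters that open a new branch:
  "lmmccm" → 6 new (l, m, m, c, c, m)
  "llltctmt" → prefix "l" already present; 7 new (l, l, t, c, t, m, t)
  "lcm" → prefix "l" already present; 2 new (c, m)
  "ltlljctlltc" → prefix "l" already present; 10 new (t, l, l, j, c, t, l, l, t, c)
  "ljtcj" → prefix "l" already present; 4 new (j, t, c, j)
  "llj" → prefix "ll" already present; 1 new (j)
  "lllttlmlcj" → prefix "lllt" already present; 6 new (t, l, m, l, c, j)
  "ljcmtccjtjt" → prefix "lj" already present; 9 new (c, m, t, c, c, j, t, j, t)
  "lttcm" → prefix "lt" already present; 3 new (t, c, m)
  "ljcjlt" → prefix "ljc" already present; 3 new (j, l, t)
Total nodes = 6 + 7 + 2 + 10 + 4 + 1 + 6 + 9 + 3 + 3 = 51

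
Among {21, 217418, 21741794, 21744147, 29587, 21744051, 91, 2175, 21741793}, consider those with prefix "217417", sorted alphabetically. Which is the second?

Words with prefix "217417", in lexicographic order: "21741793", "21741794"
Position 2: 21741794

21741794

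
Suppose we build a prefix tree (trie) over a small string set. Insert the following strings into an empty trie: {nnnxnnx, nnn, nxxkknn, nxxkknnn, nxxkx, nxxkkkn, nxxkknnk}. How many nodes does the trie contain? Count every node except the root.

Count nodes per top-level branch (shared prefixes stored once):
  'n'-branch (nnn, nnnxnnx, nxxkkkn, nxxkknn, nxxkknnk, nxxkknnn, nxxkx): 18 nodes
Sum: 18

18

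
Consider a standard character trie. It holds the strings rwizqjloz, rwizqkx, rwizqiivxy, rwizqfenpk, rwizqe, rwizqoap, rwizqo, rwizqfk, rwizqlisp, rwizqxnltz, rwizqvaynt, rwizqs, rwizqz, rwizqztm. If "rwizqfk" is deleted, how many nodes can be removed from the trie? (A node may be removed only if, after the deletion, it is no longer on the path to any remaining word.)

1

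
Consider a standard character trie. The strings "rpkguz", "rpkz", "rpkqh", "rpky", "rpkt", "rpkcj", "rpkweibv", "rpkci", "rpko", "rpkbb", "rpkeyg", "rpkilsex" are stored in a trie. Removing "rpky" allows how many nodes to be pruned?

Walk "rpky" from the leaf back toward the root, removing each node that no remaining word uses.
The suffix "y" (1 node) is used only by "rpky"; the node for "rpk" still has the child "g", so pruning stops there.
Nodes removed: 1

1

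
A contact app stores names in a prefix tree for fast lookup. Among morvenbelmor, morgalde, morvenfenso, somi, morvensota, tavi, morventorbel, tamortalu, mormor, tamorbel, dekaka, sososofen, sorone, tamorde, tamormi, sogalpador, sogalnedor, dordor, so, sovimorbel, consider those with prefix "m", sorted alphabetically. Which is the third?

Words with prefix "m", in lexicographic order: "morgalde", "mormor", "morvenbelmor", "morvenfenso", "morvensota", "morventorbel"
Position 3: morvenbelmor

morvenbelmor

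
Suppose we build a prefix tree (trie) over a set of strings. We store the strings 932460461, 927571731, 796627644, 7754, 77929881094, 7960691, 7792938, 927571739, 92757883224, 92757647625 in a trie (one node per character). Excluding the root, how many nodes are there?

Insert word by word; a character creates a node only if that edge doesn't already exist:
  "932460461" → 9 new (9, 3, 2, 4, 6, 0, 4, 6, 1)
  "927571731" → prefix "9" already present; 8 new (2, 7, 5, 7, 1, 7, 3, 1)
  "796627644" → 9 new (7, 9, 6, 6, 2, 7, 6, 4, 4)
  "7754" → prefix "7" already present; 3 new (7, 5, 4)
  "77929881094" → prefix "77" already present; 9 new (9, 2, 9, 8, 8, 1, 0, 9, 4)
  "7960691" → prefix "796" already present; 4 new (0, 6, 9, 1)
  "7792938" → prefix "77929" already present; 2 new (3, 8)
  "927571739" → prefix "92757173" already present; 1 new (9)
  "92757883224" → prefix "92757" already present; 6 new (8, 8, 3, 2, 2, 4)
  "92757647625" → prefix "92757" already present; 6 new (6, 4, 7, 6, 2, 5)
Total nodes = 9 + 8 + 9 + 3 + 9 + 4 + 2 + 1 + 6 + 6 = 57

57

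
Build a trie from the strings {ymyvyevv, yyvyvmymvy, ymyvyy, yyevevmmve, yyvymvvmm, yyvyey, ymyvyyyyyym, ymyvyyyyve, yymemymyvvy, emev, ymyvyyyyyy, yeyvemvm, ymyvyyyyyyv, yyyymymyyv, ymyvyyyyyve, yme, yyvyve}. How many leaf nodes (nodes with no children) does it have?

Leaves are exactly the stored words that no other stored word extends.
Those words: "emev", "yeyvemvm", "yme", "ymyvyevv", "ymyvyyyyve", "ymyvyyyyyve", "ymyvyyyyyym", "ymyvyyyyyyv", "yyevevmmve", "yymemymyvvy", "yyvyey", "yyvymvvmm", "yyvyve", "yyvyvmymvy", "yyyymymyyv"
Leaf count: 15

15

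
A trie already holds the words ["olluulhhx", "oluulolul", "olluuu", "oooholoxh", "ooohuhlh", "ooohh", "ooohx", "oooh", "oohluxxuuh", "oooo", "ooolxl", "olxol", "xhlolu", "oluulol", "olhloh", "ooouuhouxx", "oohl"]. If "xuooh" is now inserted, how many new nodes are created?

"x" is already a path in the trie; the remaining "uooh" must be added.
Each of the 4 remaining characters creates one node.

4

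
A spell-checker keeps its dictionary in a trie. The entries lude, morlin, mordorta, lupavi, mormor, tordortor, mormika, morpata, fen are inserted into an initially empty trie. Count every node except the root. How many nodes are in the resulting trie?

41

Count nodes per top-level branch (shared prefixes stored once):
  'f'-branch (fen): 3 nodes
  'l'-branch (lude, lupavi): 8 nodes
  'm'-branch (mordorta, morlin, mormika, mormor, morpata): 21 nodes
  't'-branch (tordortor): 9 nodes
Sum: 41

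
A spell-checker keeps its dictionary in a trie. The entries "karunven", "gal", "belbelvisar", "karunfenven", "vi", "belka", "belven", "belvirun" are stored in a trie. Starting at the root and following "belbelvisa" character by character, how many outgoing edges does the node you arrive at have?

The children of the "belbelvisa" node are the distinct next characters among strings starting with "belbelvisa".
Distinct next characters after "belbelvisa": r.
That node has 1 child edge.

1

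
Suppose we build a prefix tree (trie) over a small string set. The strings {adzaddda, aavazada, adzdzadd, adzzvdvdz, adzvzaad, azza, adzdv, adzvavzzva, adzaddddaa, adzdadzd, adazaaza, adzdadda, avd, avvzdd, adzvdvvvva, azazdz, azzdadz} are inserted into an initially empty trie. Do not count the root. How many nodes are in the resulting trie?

Count nodes per top-level branch (shared prefixes stored once):
  'a'-branch (aavazada, adazaaza, adzaddda, adzaddddaa, adzdadda, adzdadzd, adzdv, adzdzadd, adzvavzzva, adzvdvvvva, adzvzaad, adzzvdvdz, avd, avvzdd, azazdz, azza, azzdadz): 76 nodes
Sum: 76

76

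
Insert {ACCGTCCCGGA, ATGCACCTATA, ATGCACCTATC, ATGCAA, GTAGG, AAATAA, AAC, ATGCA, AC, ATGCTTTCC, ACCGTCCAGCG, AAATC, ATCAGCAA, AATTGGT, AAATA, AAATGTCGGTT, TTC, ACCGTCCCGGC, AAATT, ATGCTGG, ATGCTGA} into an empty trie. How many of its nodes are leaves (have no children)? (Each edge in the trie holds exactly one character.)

A leaf is a node with no children — equivalently, the end of a word that is not a proper prefix of any other stored word.
Those words: "AAATAA", "AAATC", "AAATGTCGGTT", "AAATT", "AAC", "AATTGGT", "ACCGTCCAGCG", "ACCGTCCCGGA", "ACCGTCCCGGC", "ATCAGCAA", "ATGCAA", "ATGCACCTATA", "ATGCACCTATC", "ATGCTGA", "ATGCTGG", "ATGCTTTCC", "GTAGG", "TTC"
Leaf count: 18

18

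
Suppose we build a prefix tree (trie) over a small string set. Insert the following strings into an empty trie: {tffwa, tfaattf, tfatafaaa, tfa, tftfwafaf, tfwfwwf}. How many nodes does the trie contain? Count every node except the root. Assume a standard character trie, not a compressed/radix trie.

28

Trace insertions, counting only characters that open a new branch:
  "tffwa" → 5 new (t, f, f, w, a)
  "tfaattf" → prefix "tf" already present; 5 new (a, a, t, t, f)
  "tfatafaaa" → prefix "tfa" already present; 6 new (t, a, f, a, a, a)
  "tfa" → prefix "tfa" already present; 0 new (none)
  "tftfwafaf" → prefix "tf" already present; 7 new (t, f, w, a, f, a, f)
  "tfwfwwf" → prefix "tf" already present; 5 new (w, f, w, w, f)
Total nodes = 5 + 5 + 6 + 0 + 7 + 5 = 28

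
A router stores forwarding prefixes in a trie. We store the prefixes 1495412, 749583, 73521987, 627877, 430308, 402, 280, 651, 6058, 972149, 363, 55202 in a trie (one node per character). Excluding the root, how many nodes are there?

56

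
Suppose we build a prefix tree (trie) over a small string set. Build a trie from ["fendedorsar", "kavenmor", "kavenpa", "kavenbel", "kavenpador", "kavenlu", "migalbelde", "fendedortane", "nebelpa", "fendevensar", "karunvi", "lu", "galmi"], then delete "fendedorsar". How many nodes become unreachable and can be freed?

3

After clearing the end-marker at "fendedorsar", prune upward until reaching a node still needed by another word.
The suffix "sar" (3 nodes) is used only by "fendedorsar"; the node for "fendedor" still has the child "t", so pruning stops there.
Nodes removed: 3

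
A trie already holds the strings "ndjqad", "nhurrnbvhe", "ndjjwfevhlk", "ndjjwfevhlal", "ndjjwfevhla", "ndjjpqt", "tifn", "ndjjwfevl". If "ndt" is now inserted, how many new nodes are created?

The longest prefix of "ndt" already in the trie is "nd" (length 2).
New nodes needed: |"ndt"| − 2 = 3 − 2 = 1.

1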